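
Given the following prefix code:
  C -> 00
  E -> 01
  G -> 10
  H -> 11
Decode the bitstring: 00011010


Decoding step by step:
Bits 00 -> C
Bits 01 -> E
Bits 10 -> G
Bits 10 -> G


Decoded message: CEGG


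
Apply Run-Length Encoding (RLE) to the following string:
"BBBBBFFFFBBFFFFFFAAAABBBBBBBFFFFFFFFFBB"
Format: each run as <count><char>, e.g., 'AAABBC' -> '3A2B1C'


Scanning runs left to right:
  i=0: run of 'B' x 5 -> '5B'
  i=5: run of 'F' x 4 -> '4F'
  i=9: run of 'B' x 2 -> '2B'
  i=11: run of 'F' x 6 -> '6F'
  i=17: run of 'A' x 4 -> '4A'
  i=21: run of 'B' x 7 -> '7B'
  i=28: run of 'F' x 9 -> '9F'
  i=37: run of 'B' x 2 -> '2B'

RLE = 5B4F2B6F4A7B9F2B


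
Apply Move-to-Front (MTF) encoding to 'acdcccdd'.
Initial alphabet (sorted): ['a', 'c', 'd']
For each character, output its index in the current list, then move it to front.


MTF encoding:
'a': index 0 in ['a', 'c', 'd'] -> ['a', 'c', 'd']
'c': index 1 in ['a', 'c', 'd'] -> ['c', 'a', 'd']
'd': index 2 in ['c', 'a', 'd'] -> ['d', 'c', 'a']
'c': index 1 in ['d', 'c', 'a'] -> ['c', 'd', 'a']
'c': index 0 in ['c', 'd', 'a'] -> ['c', 'd', 'a']
'c': index 0 in ['c', 'd', 'a'] -> ['c', 'd', 'a']
'd': index 1 in ['c', 'd', 'a'] -> ['d', 'c', 'a']
'd': index 0 in ['d', 'c', 'a'] -> ['d', 'c', 'a']


Output: [0, 1, 2, 1, 0, 0, 1, 0]


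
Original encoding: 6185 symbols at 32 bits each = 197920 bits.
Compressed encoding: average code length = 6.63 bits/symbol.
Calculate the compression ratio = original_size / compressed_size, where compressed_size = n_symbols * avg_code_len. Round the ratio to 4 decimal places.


original_size = n_symbols * orig_bits = 6185 * 32 = 197920 bits
compressed_size = n_symbols * avg_code_len = 6185 * 6.63 = 41006.55 bits
ratio = original_size / compressed_size = 197920 / 41006.55 = 4.8265

Compression ratio = 4.8265


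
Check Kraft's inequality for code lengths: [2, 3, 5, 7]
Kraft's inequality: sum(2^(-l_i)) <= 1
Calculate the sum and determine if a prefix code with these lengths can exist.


Sum = 2^(-2) + 2^(-3) + 2^(-5) + 2^(-7)
    = 0.25 + 0.125 + 0.03125 + 0.0078125
    = 53/128 = 0.4140625
Since 0.4140625 <= 1, Kraft's inequality IS satisfied.
A prefix code with these lengths CAN exist.

Kraft sum = 0.4140625. Satisfied.


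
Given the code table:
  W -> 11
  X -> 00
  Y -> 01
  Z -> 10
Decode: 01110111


Decoding:
01 -> Y
11 -> W
01 -> Y
11 -> W


Result: YWYW


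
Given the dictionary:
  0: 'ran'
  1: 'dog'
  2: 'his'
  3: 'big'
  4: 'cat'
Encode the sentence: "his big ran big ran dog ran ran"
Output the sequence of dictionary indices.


Look up each word in the dictionary:
  'his' -> 2
  'big' -> 3
  'ran' -> 0
  'big' -> 3
  'ran' -> 0
  'dog' -> 1
  'ran' -> 0
  'ran' -> 0

Encoded: [2, 3, 0, 3, 0, 1, 0, 0]


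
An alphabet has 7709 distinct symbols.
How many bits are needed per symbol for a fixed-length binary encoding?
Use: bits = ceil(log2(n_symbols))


log2(7709) = 12.9123
Bracket: 2^12 = 4096 < 7709 <= 2^13 = 8192
So ceil(log2(7709)) = 13

bits = ceil(log2(7709)) = ceil(12.9123) = 13 bits


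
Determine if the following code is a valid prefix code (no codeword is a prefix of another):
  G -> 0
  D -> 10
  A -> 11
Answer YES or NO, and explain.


Checking each pair (does one codeword prefix another?):
  G='0' vs D='10': no prefix
  G='0' vs A='11': no prefix
  D='10' vs G='0': no prefix
  D='10' vs A='11': no prefix
  A='11' vs G='0': no prefix
  A='11' vs D='10': no prefix
No violation found over all pairs.

YES -- this is a valid prefix code. No codeword is a prefix of any other codeword.


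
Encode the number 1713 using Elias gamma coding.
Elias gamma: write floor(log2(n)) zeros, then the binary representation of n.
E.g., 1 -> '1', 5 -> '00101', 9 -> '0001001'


num_bits = floor(log2(1713)) + 1 = 11
leading_zeros = num_bits - 1 = 10
binary(1713) = 11010110001

Elias gamma(1713) = '0000000000' + '11010110001' = 000000000011010110001 (21 bits)


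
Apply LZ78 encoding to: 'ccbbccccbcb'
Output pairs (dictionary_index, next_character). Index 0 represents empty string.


LZ78 encoding steps:
Dictionary: {0: ''}
Step 1: w='' (idx 0), next='c' -> output (0, 'c'), add 'c' as idx 1
Step 2: w='c' (idx 1), next='b' -> output (1, 'b'), add 'cb' as idx 2
Step 3: w='' (idx 0), next='b' -> output (0, 'b'), add 'b' as idx 3
Step 4: w='c' (idx 1), next='c' -> output (1, 'c'), add 'cc' as idx 4
Step 5: w='cc' (idx 4), next='b' -> output (4, 'b'), add 'ccb' as idx 5
Step 6: w='cb' (idx 2), end of input -> output (2, '')


Encoded: [(0, 'c'), (1, 'b'), (0, 'b'), (1, 'c'), (4, 'b'), (2, '')]


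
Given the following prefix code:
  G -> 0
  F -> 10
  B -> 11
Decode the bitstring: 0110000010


Decoding step by step:
Bits 0 -> G
Bits 11 -> B
Bits 0 -> G
Bits 0 -> G
Bits 0 -> G
Bits 0 -> G
Bits 0 -> G
Bits 10 -> F


Decoded message: GBGGGGGF


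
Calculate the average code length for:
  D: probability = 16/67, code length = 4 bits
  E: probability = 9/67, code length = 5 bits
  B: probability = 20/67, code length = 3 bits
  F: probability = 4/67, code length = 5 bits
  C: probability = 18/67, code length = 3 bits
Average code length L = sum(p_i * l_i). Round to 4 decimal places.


Weighted contributions p_i * l_i:
  D: (16/67) * 4 = 64/67
  E: (9/67) * 5 = 45/67
  B: (20/67) * 3 = 60/67
  F: (4/67) * 5 = 20/67
  C: (18/67) * 3 = 54/67
Sum = (64 + 45 + 60 + 20 + 54)/67 = 243/67

L = 243/67 = 3.6269 bits/symbol


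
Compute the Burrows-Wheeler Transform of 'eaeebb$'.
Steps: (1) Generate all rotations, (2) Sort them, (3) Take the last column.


Rotations (sorted):
  0: $eaeebb -> last char: b
  1: aeebb$e -> last char: e
  2: b$eaeeb -> last char: b
  3: bb$eaee -> last char: e
  4: eaeebb$ -> last char: $
  5: ebb$eae -> last char: e
  6: eebb$ea -> last char: a


BWT = bebe$ea


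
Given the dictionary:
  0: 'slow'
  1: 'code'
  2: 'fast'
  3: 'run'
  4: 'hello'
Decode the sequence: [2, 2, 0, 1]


Look up each index in the dictionary:
  2 -> 'fast'
  2 -> 'fast'
  0 -> 'slow'
  1 -> 'code'

Decoded: "fast fast slow code"


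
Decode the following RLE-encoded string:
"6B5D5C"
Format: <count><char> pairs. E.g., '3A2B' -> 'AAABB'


Expanding each <count><char> pair:
  6B -> 'BBBBBB'
  5D -> 'DDDDD'
  5C -> 'CCCCC'

Decoded = BBBBBBDDDDDCCCCC


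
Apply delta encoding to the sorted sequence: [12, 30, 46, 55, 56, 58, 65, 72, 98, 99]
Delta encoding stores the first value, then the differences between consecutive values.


First value: 12
Deltas:
  30 - 12 = 18
  46 - 30 = 16
  55 - 46 = 9
  56 - 55 = 1
  58 - 56 = 2
  65 - 58 = 7
  72 - 65 = 7
  98 - 72 = 26
  99 - 98 = 1


Delta encoded: [12, 18, 16, 9, 1, 2, 7, 7, 26, 1]


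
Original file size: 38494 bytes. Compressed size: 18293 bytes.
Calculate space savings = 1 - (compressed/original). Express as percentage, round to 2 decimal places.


ratio = compressed/original = 18293/38494 = 0.475217
savings = 1 - ratio = 1 - 0.475217 = 0.524783
as a percentage: 0.524783 * 100 = 52.48%

Space savings = 1 - 18293/38494 = 52.48%


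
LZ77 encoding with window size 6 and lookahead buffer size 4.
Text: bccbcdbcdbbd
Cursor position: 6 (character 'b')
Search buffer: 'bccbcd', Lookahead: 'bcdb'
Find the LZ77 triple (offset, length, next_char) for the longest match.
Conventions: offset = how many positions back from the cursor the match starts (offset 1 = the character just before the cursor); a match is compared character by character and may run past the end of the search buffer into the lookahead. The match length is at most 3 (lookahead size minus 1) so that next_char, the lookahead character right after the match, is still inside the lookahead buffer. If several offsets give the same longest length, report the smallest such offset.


Try each offset into the search buffer:
  offset=1 (pos 5, char 'd'): match length 0
  offset=2 (pos 4, char 'c'): match length 0
  offset=3 (pos 3, char 'b'): match length 3
  offset=4 (pos 2, char 'c'): match length 0
  offset=5 (pos 1, char 'c'): match length 0
  offset=6 (pos 0, char 'b'): match length 2
Longest match has length 3 at offset 3.
next_char = character at position 6 + 3 = 9 -> 'b'

Best match: offset=3, length=3 (matching 'bcd' starting at position 3)
LZ77 triple: (3, 3, 'b')


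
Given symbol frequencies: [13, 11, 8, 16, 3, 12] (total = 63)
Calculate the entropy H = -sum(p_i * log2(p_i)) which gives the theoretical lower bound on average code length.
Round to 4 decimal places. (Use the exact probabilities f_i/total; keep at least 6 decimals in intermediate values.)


Per-symbol terms -p_i * log2(p_i) with p_i = f_i/63:
  p = 13/63 = 0.206349: log2(p) = -2.276840, -p*log2(p) = 0.469824
  p = 11/63 = 0.174603: log2(p) = -2.517848, -p*log2(p) = 0.439624
  p = 8/63 = 0.126984: log2(p) = -2.977280, -p*log2(p) = 0.378067
  p = 16/63 = 0.253968: log2(p) = -1.977280, -p*log2(p) = 0.502166
  p = 3/63 = 0.047619: log2(p) = -4.392317, -p*log2(p) = 0.209158
  p = 12/63 = 0.190476: log2(p) = -2.392317, -p*log2(p) = 0.455680
H = 0.469824 + 0.439624 + 0.378067 + 0.502166 + 0.209158 + 0.455680 = 2.454519

H = 2.4545 bits/symbol


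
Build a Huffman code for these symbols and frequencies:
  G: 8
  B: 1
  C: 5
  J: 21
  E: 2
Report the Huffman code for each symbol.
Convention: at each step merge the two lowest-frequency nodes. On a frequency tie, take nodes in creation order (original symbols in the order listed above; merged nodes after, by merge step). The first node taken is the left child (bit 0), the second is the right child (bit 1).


Huffman tree construction:
Step 1: Merge B(1) + E(2) = 3
Step 2: Merge (B+E)(3) + C(5) = 8
Step 3: Merge G(8) + ((B+E)+C)(8) = 16
Step 4: Merge (G+((B+E)+C))(16) + J(21) = 37
Read each symbol's code off the tree from the root (left child = 0, right child = 1).

Codes:
  G: 00 (length 2)
  B: 0100 (length 4)
  C: 011 (length 3)
  J: 1 (length 1)
  E: 0101 (length 4)
Average code length: 64/37 = 1.7297 bits/symbol


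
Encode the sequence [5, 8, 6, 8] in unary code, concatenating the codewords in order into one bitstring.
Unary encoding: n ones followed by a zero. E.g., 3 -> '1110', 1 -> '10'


Encode each number as n ones followed by a terminating 0:
  5 -> 111110 (6 bits)
  8 -> 111111110 (9 bits)
  6 -> 1111110 (7 bits)
  8 -> 111111110 (9 bits)
Total length = 6 + 9 + 7 + 9 = 31 bits.

Unary([5, 8, 6, 8]) = 1111101111111101111110111111110 (31 bits)


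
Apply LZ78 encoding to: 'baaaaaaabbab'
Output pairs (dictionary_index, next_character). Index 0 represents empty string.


LZ78 encoding steps:
Dictionary: {0: ''}
Step 1: w='' (idx 0), next='b' -> output (0, 'b'), add 'b' as idx 1
Step 2: w='' (idx 0), next='a' -> output (0, 'a'), add 'a' as idx 2
Step 3: w='a' (idx 2), next='a' -> output (2, 'a'), add 'aa' as idx 3
Step 4: w='aa' (idx 3), next='a' -> output (3, 'a'), add 'aaa' as idx 4
Step 5: w='a' (idx 2), next='b' -> output (2, 'b'), add 'ab' as idx 5
Step 6: w='b' (idx 1), next='a' -> output (1, 'a'), add 'ba' as idx 6
Step 7: w='b' (idx 1), end of input -> output (1, '')


Encoded: [(0, 'b'), (0, 'a'), (2, 'a'), (3, 'a'), (2, 'b'), (1, 'a'), (1, '')]


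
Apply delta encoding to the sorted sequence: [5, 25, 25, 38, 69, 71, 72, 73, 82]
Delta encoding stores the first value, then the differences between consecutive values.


First value: 5
Deltas:
  25 - 5 = 20
  25 - 25 = 0
  38 - 25 = 13
  69 - 38 = 31
  71 - 69 = 2
  72 - 71 = 1
  73 - 72 = 1
  82 - 73 = 9


Delta encoded: [5, 20, 0, 13, 31, 2, 1, 1, 9]


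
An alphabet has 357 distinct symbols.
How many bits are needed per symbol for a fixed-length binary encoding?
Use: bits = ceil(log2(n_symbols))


log2(357) = 8.4798
Bracket: 2^8 = 256 < 357 <= 2^9 = 512
So ceil(log2(357)) = 9

bits = ceil(log2(357)) = ceil(8.4798) = 9 bits


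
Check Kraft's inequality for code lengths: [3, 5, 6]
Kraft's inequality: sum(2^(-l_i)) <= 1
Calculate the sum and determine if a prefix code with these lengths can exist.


Sum = 2^(-3) + 2^(-5) + 2^(-6)
    = 0.125 + 0.03125 + 0.015625
    = 11/64 = 0.171875
Since 0.171875 <= 1, Kraft's inequality IS satisfied.
A prefix code with these lengths CAN exist.

Kraft sum = 0.171875. Satisfied.


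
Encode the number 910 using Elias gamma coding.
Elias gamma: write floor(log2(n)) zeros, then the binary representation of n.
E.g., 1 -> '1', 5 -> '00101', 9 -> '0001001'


num_bits = floor(log2(910)) + 1 = 10
leading_zeros = num_bits - 1 = 9
binary(910) = 1110001110

Elias gamma(910) = '000000000' + '1110001110' = 0000000001110001110 (19 bits)


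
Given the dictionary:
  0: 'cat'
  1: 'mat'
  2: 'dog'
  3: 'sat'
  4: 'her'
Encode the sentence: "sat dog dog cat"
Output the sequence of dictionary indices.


Look up each word in the dictionary:
  'sat' -> 3
  'dog' -> 2
  'dog' -> 2
  'cat' -> 0

Encoded: [3, 2, 2, 0]


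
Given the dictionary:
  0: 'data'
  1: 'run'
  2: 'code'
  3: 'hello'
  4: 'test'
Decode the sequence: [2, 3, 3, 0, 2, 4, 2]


Look up each index in the dictionary:
  2 -> 'code'
  3 -> 'hello'
  3 -> 'hello'
  0 -> 'data'
  2 -> 'code'
  4 -> 'test'
  2 -> 'code'

Decoded: "code hello hello data code test code"


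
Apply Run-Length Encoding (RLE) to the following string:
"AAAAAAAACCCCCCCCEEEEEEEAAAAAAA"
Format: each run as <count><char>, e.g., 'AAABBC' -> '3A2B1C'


Scanning runs left to right:
  i=0: run of 'A' x 8 -> '8A'
  i=8: run of 'C' x 8 -> '8C'
  i=16: run of 'E' x 7 -> '7E'
  i=23: run of 'A' x 7 -> '7A'

RLE = 8A8C7E7A


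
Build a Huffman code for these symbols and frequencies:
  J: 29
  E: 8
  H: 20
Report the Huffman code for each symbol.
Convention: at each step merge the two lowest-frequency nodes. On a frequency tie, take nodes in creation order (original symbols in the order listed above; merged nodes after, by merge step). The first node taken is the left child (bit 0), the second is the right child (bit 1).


Huffman tree construction:
Step 1: Merge E(8) + H(20) = 28
Step 2: Merge (E+H)(28) + J(29) = 57
Read each symbol's code off the tree from the root (left child = 0, right child = 1).

Codes:
  J: 1 (length 1)
  E: 00 (length 2)
  H: 01 (length 2)
Average code length: 85/57 = 1.4912 bits/symbol


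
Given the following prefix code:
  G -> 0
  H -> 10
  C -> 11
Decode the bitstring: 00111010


Decoding step by step:
Bits 0 -> G
Bits 0 -> G
Bits 11 -> C
Bits 10 -> H
Bits 10 -> H


Decoded message: GGCHH


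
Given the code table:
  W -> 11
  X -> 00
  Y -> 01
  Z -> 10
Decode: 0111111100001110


Decoding:
01 -> Y
11 -> W
11 -> W
11 -> W
00 -> X
00 -> X
11 -> W
10 -> Z


Result: YWWWXXWZ


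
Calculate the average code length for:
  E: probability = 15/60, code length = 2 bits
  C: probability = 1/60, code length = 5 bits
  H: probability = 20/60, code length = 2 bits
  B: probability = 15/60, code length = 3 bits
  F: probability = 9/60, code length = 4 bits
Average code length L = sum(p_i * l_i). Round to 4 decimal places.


Weighted contributions p_i * l_i:
  E: (15/60) * 2 = 30/60
  C: (1/60) * 5 = 5/60
  H: (20/60) * 2 = 40/60
  B: (15/60) * 3 = 45/60
  F: (9/60) * 4 = 36/60
Sum = (30 + 5 + 40 + 45 + 36)/60 = 156/60

L = 156/60 = 2.6000 bits/symbol


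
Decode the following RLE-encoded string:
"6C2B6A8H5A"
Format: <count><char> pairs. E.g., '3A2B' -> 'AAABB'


Expanding each <count><char> pair:
  6C -> 'CCCCCC'
  2B -> 'BB'
  6A -> 'AAAAAA'
  8H -> 'HHHHHHHH'
  5A -> 'AAAAA'

Decoded = CCCCCCBBAAAAAAHHHHHHHHAAAAA


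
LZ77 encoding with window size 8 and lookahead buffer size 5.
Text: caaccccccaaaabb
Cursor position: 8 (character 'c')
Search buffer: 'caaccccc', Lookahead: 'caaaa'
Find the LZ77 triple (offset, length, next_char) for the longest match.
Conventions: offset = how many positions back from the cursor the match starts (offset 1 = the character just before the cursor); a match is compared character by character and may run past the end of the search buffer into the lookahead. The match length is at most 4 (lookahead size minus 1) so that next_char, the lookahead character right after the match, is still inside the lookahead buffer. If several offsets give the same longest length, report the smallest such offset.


Try each offset into the search buffer:
  offset=1 (pos 7, char 'c'): match length 1
  offset=2 (pos 6, char 'c'): match length 1
  offset=3 (pos 5, char 'c'): match length 1
  offset=4 (pos 4, char 'c'): match length 1
  offset=5 (pos 3, char 'c'): match length 1
  offset=6 (pos 2, char 'a'): match length 0
  offset=7 (pos 1, char 'a'): match length 0
  offset=8 (pos 0, char 'c'): match length 3
Longest match has length 3 at offset 8.
next_char = character at position 8 + 3 = 11 -> 'a'

Best match: offset=8, length=3 (matching 'caa' starting at position 0)
LZ77 triple: (8, 3, 'a')


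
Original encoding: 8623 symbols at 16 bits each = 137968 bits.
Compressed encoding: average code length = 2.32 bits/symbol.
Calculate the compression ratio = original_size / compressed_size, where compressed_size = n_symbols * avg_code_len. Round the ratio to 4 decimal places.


original_size = n_symbols * orig_bits = 8623 * 16 = 137968 bits
compressed_size = n_symbols * avg_code_len = 8623 * 2.32 = 20005.36 bits
ratio = original_size / compressed_size = 137968 / 20005.36 = 6.8966

Compression ratio = 6.8966


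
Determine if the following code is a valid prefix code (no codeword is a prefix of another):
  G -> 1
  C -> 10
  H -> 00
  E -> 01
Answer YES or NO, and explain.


Checking each pair (does one codeword prefix another?):
  G='1' vs C='10': prefix -- VIOLATION

NO -- this is NOT a valid prefix code. G (1) is a prefix of C (10).


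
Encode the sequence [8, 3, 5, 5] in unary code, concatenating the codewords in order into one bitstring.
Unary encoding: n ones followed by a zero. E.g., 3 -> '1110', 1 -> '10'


Encode each number as n ones followed by a terminating 0:
  8 -> 111111110 (9 bits)
  3 -> 1110 (4 bits)
  5 -> 111110 (6 bits)
  5 -> 111110 (6 bits)
Total length = 9 + 4 + 6 + 6 = 25 bits.

Unary([8, 3, 5, 5]) = 1111111101110111110111110 (25 bits)


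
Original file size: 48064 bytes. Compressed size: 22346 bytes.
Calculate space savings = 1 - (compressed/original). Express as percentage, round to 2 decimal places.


ratio = compressed/original = 22346/48064 = 0.464922
savings = 1 - ratio = 1 - 0.464922 = 0.535078
as a percentage: 0.535078 * 100 = 53.51%

Space savings = 1 - 22346/48064 = 53.51%


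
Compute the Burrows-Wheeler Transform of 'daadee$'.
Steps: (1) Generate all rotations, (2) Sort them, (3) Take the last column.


Rotations (sorted):
  0: $daadee -> last char: e
  1: aadee$d -> last char: d
  2: adee$da -> last char: a
  3: daadee$ -> last char: $
  4: dee$daa -> last char: a
  5: e$daade -> last char: e
  6: ee$daad -> last char: d


BWT = eda$aed


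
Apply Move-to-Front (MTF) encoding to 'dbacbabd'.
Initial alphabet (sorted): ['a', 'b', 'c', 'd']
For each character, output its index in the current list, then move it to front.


MTF encoding:
'd': index 3 in ['a', 'b', 'c', 'd'] -> ['d', 'a', 'b', 'c']
'b': index 2 in ['d', 'a', 'b', 'c'] -> ['b', 'd', 'a', 'c']
'a': index 2 in ['b', 'd', 'a', 'c'] -> ['a', 'b', 'd', 'c']
'c': index 3 in ['a', 'b', 'd', 'c'] -> ['c', 'a', 'b', 'd']
'b': index 2 in ['c', 'a', 'b', 'd'] -> ['b', 'c', 'a', 'd']
'a': index 2 in ['b', 'c', 'a', 'd'] -> ['a', 'b', 'c', 'd']
'b': index 1 in ['a', 'b', 'c', 'd'] -> ['b', 'a', 'c', 'd']
'd': index 3 in ['b', 'a', 'c', 'd'] -> ['d', 'b', 'a', 'c']


Output: [3, 2, 2, 3, 2, 2, 1, 3]


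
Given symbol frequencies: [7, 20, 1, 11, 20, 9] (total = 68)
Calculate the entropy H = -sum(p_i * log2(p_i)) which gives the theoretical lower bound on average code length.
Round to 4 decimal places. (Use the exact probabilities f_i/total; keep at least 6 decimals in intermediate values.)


Per-symbol terms -p_i * log2(p_i) with p_i = f_i/68:
  p = 7/68 = 0.102941: log2(p) = -3.280108, -p*log2(p) = 0.337658
  p = 20/68 = 0.294118: log2(p) = -1.765535, -p*log2(p) = 0.519275
  p = 1/68 = 0.014706: log2(p) = -6.087463, -p*log2(p) = 0.089522
  p = 11/68 = 0.161765: log2(p) = -2.628031, -p*log2(p) = 0.425123
  p = 20/68 = 0.294118: log2(p) = -1.765535, -p*log2(p) = 0.519275
  p = 9/68 = 0.132353: log2(p) = -2.917538, -p*log2(p) = 0.386145
H = 0.337658 + 0.519275 + 0.089522 + 0.425123 + 0.519275 + 0.386145 = 2.276998

H = 2.277 bits/symbol


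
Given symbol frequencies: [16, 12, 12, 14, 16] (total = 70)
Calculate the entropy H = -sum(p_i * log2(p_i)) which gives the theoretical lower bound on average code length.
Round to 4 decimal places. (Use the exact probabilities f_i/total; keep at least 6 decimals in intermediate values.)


Per-symbol terms -p_i * log2(p_i) with p_i = f_i/70:
  p = 16/70 = 0.228571: log2(p) = -2.129283, -p*log2(p) = 0.486693
  p = 12/70 = 0.171429: log2(p) = -2.544321, -p*log2(p) = 0.436169
  p = 12/70 = 0.171429: log2(p) = -2.544321, -p*log2(p) = 0.436169
  p = 14/70 = 0.200000: log2(p) = -2.321928, -p*log2(p) = 0.464386
  p = 16/70 = 0.228571: log2(p) = -2.129283, -p*log2(p) = 0.486693
H = 0.486693 + 0.436169 + 0.436169 + 0.464386 + 0.486693 = 2.310110

H = 2.3101 bits/symbol


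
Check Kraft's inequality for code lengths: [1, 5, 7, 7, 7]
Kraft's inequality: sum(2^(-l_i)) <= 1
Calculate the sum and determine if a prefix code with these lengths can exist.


Sum = 2^(-1) + 2^(-5) + 2^(-7) + 2^(-7) + 2^(-7)
    = 0.5 + 0.03125 + 0.0078125 + 0.0078125 + 0.0078125
    = 71/128 = 0.5546875
Since 0.5546875 <= 1, Kraft's inequality IS satisfied.
A prefix code with these lengths CAN exist.

Kraft sum = 0.5546875. Satisfied.


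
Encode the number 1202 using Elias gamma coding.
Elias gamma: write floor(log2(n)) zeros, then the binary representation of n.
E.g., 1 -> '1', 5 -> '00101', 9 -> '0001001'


num_bits = floor(log2(1202)) + 1 = 11
leading_zeros = num_bits - 1 = 10
binary(1202) = 10010110010

Elias gamma(1202) = '0000000000' + '10010110010' = 000000000010010110010 (21 bits)


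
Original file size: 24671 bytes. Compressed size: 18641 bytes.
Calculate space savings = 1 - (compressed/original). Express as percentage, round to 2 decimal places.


ratio = compressed/original = 18641/24671 = 0.755583
savings = 1 - ratio = 1 - 0.755583 = 0.244417
as a percentage: 0.244417 * 100 = 24.44%

Space savings = 1 - 18641/24671 = 24.44%


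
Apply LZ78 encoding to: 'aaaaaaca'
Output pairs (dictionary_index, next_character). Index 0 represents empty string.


LZ78 encoding steps:
Dictionary: {0: ''}
Step 1: w='' (idx 0), next='a' -> output (0, 'a'), add 'a' as idx 1
Step 2: w='a' (idx 1), next='a' -> output (1, 'a'), add 'aa' as idx 2
Step 3: w='aa' (idx 2), next='a' -> output (2, 'a'), add 'aaa' as idx 3
Step 4: w='' (idx 0), next='c' -> output (0, 'c'), add 'c' as idx 4
Step 5: w='a' (idx 1), end of input -> output (1, '')


Encoded: [(0, 'a'), (1, 'a'), (2, 'a'), (0, 'c'), (1, '')]


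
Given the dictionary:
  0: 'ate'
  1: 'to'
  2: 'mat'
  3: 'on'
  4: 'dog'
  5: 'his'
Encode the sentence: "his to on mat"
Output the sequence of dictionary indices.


Look up each word in the dictionary:
  'his' -> 5
  'to' -> 1
  'on' -> 3
  'mat' -> 2

Encoded: [5, 1, 3, 2]


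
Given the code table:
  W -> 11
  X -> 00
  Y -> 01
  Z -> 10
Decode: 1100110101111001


Decoding:
11 -> W
00 -> X
11 -> W
01 -> Y
01 -> Y
11 -> W
10 -> Z
01 -> Y


Result: WXWYYWZY


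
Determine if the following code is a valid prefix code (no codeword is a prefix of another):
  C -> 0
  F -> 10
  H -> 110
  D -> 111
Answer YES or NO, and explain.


Checking each pair (does one codeword prefix another?):
  C='0' vs F='10': no prefix
  C='0' vs H='110': no prefix
  C='0' vs D='111': no prefix
  F='10' vs C='0': no prefix
  F='10' vs H='110': no prefix
  F='10' vs D='111': no prefix
  H='110' vs C='0': no prefix
  H='110' vs F='10': no prefix
  H='110' vs D='111': no prefix
  D='111' vs C='0': no prefix
  D='111' vs F='10': no prefix
  D='111' vs H='110': no prefix
No violation found over all pairs.

YES -- this is a valid prefix code. No codeword is a prefix of any other codeword.


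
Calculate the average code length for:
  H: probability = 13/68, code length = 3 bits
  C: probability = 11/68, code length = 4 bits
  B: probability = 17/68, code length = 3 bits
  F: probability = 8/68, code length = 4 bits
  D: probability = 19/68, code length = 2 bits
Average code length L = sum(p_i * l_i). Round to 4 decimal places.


Weighted contributions p_i * l_i:
  H: (13/68) * 3 = 39/68
  C: (11/68) * 4 = 44/68
  B: (17/68) * 3 = 51/68
  F: (8/68) * 4 = 32/68
  D: (19/68) * 2 = 38/68
Sum = (39 + 44 + 51 + 32 + 38)/68 = 204/68

L = 204/68 = 3.0000 bits/symbol


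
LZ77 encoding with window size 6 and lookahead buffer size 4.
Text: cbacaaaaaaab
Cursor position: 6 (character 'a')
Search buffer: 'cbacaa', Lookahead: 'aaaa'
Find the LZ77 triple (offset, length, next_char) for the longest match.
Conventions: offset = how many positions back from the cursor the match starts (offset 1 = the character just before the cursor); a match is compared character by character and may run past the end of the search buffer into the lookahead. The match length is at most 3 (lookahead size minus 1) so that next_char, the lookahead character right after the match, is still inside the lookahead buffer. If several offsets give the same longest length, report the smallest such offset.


Try each offset into the search buffer:
  offset=1 (pos 5, char 'a'): match length 3
  offset=2 (pos 4, char 'a'): match length 3
  offset=3 (pos 3, char 'c'): match length 0
  offset=4 (pos 2, char 'a'): match length 1
  offset=5 (pos 1, char 'b'): match length 0
  offset=6 (pos 0, char 'c'): match length 0
Longest match has length 3, found at offsets 1, 2; take the smallest, offset 1.
next_char = character at position 6 + 3 = 9 -> 'a'

Best match: offset=1, length=3 (matching 'aaa' starting at position 5)
LZ77 triple: (1, 3, 'a')


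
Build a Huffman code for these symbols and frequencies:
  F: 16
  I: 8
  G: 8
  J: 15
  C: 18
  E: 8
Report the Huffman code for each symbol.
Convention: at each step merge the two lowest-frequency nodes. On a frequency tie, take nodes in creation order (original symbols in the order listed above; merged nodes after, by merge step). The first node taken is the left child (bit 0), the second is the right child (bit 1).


Huffman tree construction:
Step 1: Merge I(8) + G(8) = 16
Step 2: Merge E(8) + J(15) = 23
Step 3: Merge F(16) + (I+G)(16) = 32
Step 4: Merge C(18) + (E+J)(23) = 41
Step 5: Merge (F+(I+G))(32) + (C+(E+J))(41) = 73
Read each symbol's code off the tree from the root (left child = 0, right child = 1).

Codes:
  F: 00 (length 2)
  I: 010 (length 3)
  G: 011 (length 3)
  J: 111 (length 3)
  C: 10 (length 2)
  E: 110 (length 3)
Average code length: 185/73 = 2.5342 bits/symbol


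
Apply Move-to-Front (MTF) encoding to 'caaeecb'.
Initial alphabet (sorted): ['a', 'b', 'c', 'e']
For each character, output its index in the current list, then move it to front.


MTF encoding:
'c': index 2 in ['a', 'b', 'c', 'e'] -> ['c', 'a', 'b', 'e']
'a': index 1 in ['c', 'a', 'b', 'e'] -> ['a', 'c', 'b', 'e']
'a': index 0 in ['a', 'c', 'b', 'e'] -> ['a', 'c', 'b', 'e']
'e': index 3 in ['a', 'c', 'b', 'e'] -> ['e', 'a', 'c', 'b']
'e': index 0 in ['e', 'a', 'c', 'b'] -> ['e', 'a', 'c', 'b']
'c': index 2 in ['e', 'a', 'c', 'b'] -> ['c', 'e', 'a', 'b']
'b': index 3 in ['c', 'e', 'a', 'b'] -> ['b', 'c', 'e', 'a']


Output: [2, 1, 0, 3, 0, 2, 3]


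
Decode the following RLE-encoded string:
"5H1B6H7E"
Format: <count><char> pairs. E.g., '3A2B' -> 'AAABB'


Expanding each <count><char> pair:
  5H -> 'HHHHH'
  1B -> 'B'
  6H -> 'HHHHHH'
  7E -> 'EEEEEEE'

Decoded = HHHHHBHHHHHHEEEEEEE


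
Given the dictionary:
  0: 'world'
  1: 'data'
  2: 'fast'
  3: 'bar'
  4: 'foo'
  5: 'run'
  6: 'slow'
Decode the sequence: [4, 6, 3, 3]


Look up each index in the dictionary:
  4 -> 'foo'
  6 -> 'slow'
  3 -> 'bar'
  3 -> 'bar'

Decoded: "foo slow bar bar"


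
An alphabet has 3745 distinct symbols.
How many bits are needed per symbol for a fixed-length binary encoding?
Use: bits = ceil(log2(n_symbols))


log2(3745) = 11.8708
Bracket: 2^11 = 2048 < 3745 <= 2^12 = 4096
So ceil(log2(3745)) = 12

bits = ceil(log2(3745)) = ceil(11.8708) = 12 bits


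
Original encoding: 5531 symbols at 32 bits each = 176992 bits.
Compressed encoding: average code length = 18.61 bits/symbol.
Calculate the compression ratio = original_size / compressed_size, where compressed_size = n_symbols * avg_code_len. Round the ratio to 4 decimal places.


original_size = n_symbols * orig_bits = 5531 * 32 = 176992 bits
compressed_size = n_symbols * avg_code_len = 5531 * 18.61 = 102931.91 bits
ratio = original_size / compressed_size = 176992 / 102931.91 = 1.7195

Compression ratio = 1.7195


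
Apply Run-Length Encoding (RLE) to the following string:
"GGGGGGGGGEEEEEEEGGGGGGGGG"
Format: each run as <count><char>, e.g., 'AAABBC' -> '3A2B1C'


Scanning runs left to right:
  i=0: run of 'G' x 9 -> '9G'
  i=9: run of 'E' x 7 -> '7E'
  i=16: run of 'G' x 9 -> '9G'

RLE = 9G7E9G


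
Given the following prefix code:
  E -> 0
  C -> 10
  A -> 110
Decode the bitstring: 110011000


Decoding step by step:
Bits 110 -> A
Bits 0 -> E
Bits 110 -> A
Bits 0 -> E
Bits 0 -> E


Decoded message: AEAEE


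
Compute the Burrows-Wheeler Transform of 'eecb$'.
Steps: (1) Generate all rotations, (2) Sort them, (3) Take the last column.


Rotations (sorted):
  0: $eecb -> last char: b
  1: b$eec -> last char: c
  2: cb$ee -> last char: e
  3: ecb$e -> last char: e
  4: eecb$ -> last char: $


BWT = bcee$


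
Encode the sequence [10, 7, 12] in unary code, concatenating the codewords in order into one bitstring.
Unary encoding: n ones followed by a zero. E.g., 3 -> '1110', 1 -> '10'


Encode each number as n ones followed by a terminating 0:
  10 -> 11111111110 (11 bits)
  7 -> 11111110 (8 bits)
  12 -> 1111111111110 (13 bits)
Total length = 11 + 8 + 13 = 32 bits.

Unary([10, 7, 12]) = 11111111110111111101111111111110 (32 bits)


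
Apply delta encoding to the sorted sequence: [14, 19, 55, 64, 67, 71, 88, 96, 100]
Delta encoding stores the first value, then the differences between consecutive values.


First value: 14
Deltas:
  19 - 14 = 5
  55 - 19 = 36
  64 - 55 = 9
  67 - 64 = 3
  71 - 67 = 4
  88 - 71 = 17
  96 - 88 = 8
  100 - 96 = 4


Delta encoded: [14, 5, 36, 9, 3, 4, 17, 8, 4]


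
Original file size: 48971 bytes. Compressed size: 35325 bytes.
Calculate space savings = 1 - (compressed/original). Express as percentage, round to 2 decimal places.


ratio = compressed/original = 35325/48971 = 0.721345
savings = 1 - ratio = 1 - 0.721345 = 0.278655
as a percentage: 0.278655 * 100 = 27.87%

Space savings = 1 - 35325/48971 = 27.87%


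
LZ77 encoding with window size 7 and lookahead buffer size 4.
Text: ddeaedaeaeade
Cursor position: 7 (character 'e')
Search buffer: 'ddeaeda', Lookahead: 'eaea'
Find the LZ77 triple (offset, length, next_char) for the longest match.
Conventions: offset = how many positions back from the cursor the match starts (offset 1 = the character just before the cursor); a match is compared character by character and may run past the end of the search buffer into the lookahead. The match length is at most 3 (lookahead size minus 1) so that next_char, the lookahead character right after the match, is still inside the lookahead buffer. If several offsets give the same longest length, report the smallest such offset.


Try each offset into the search buffer:
  offset=1 (pos 6, char 'a'): match length 0
  offset=2 (pos 5, char 'd'): match length 0
  offset=3 (pos 4, char 'e'): match length 1
  offset=4 (pos 3, char 'a'): match length 0
  offset=5 (pos 2, char 'e'): match length 3
  offset=6 (pos 1, char 'd'): match length 0
  offset=7 (pos 0, char 'd'): match length 0
Longest match has length 3 at offset 5.
next_char = character at position 7 + 3 = 10 -> 'a'

Best match: offset=5, length=3 (matching 'eae' starting at position 2)
LZ77 triple: (5, 3, 'a')


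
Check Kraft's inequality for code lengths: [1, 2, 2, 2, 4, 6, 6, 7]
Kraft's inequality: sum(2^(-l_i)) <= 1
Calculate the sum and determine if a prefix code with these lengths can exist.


Sum = 2^(-1) + 2^(-2) + 2^(-2) + 2^(-2) + 2^(-4) + 2^(-6) + 2^(-6) + 2^(-7)
    = 0.5 + 0.25 + 0.25 + 0.25 + 0.0625 + 0.015625 + 0.015625 + 0.0078125
    = 173/128 = 1.3515625
Since 1.3515625 > 1, Kraft's inequality is NOT satisfied.
A prefix code with these lengths CANNOT exist.

Kraft sum = 1.3515625. Not satisfied.


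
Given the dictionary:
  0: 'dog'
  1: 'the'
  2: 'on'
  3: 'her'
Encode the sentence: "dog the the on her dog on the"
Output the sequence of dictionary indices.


Look up each word in the dictionary:
  'dog' -> 0
  'the' -> 1
  'the' -> 1
  'on' -> 2
  'her' -> 3
  'dog' -> 0
  'on' -> 2
  'the' -> 1

Encoded: [0, 1, 1, 2, 3, 0, 2, 1]


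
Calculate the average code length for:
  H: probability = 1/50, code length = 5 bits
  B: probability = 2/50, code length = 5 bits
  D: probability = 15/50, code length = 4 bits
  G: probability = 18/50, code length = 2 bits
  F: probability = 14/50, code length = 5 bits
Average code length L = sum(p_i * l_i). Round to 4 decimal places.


Weighted contributions p_i * l_i:
  H: (1/50) * 5 = 5/50
  B: (2/50) * 5 = 10/50
  D: (15/50) * 4 = 60/50
  G: (18/50) * 2 = 36/50
  F: (14/50) * 5 = 70/50
Sum = (5 + 10 + 60 + 36 + 70)/50 = 181/50

L = 181/50 = 3.6200 bits/symbol


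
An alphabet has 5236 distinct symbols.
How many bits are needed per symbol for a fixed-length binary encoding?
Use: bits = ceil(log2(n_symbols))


log2(5236) = 12.3542
Bracket: 2^12 = 4096 < 5236 <= 2^13 = 8192
So ceil(log2(5236)) = 13

bits = ceil(log2(5236)) = ceil(12.3542) = 13 bits


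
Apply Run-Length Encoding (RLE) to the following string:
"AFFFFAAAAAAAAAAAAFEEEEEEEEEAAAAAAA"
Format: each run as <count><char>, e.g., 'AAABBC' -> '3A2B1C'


Scanning runs left to right:
  i=0: run of 'A' x 1 -> '1A'
  i=1: run of 'F' x 4 -> '4F'
  i=5: run of 'A' x 12 -> '12A'
  i=17: run of 'F' x 1 -> '1F'
  i=18: run of 'E' x 9 -> '9E'
  i=27: run of 'A' x 7 -> '7A'

RLE = 1A4F12A1F9E7A


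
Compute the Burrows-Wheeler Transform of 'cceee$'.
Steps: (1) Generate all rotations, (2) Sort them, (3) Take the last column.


Rotations (sorted):
  0: $cceee -> last char: e
  1: cceee$ -> last char: $
  2: ceee$c -> last char: c
  3: e$ccee -> last char: e
  4: ee$cce -> last char: e
  5: eee$cc -> last char: c


BWT = e$ceec


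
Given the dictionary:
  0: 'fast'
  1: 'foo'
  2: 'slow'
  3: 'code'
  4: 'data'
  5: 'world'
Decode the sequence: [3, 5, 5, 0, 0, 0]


Look up each index in the dictionary:
  3 -> 'code'
  5 -> 'world'
  5 -> 'world'
  0 -> 'fast'
  0 -> 'fast'
  0 -> 'fast'

Decoded: "code world world fast fast fast"


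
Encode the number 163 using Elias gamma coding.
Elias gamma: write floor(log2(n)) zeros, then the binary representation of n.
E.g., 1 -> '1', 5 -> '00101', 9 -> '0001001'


num_bits = floor(log2(163)) + 1 = 8
leading_zeros = num_bits - 1 = 7
binary(163) = 10100011

Elias gamma(163) = '0000000' + '10100011' = 000000010100011 (15 bits)


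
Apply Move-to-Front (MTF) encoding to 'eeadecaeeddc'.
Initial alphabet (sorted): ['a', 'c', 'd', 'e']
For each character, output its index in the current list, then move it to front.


MTF encoding:
'e': index 3 in ['a', 'c', 'd', 'e'] -> ['e', 'a', 'c', 'd']
'e': index 0 in ['e', 'a', 'c', 'd'] -> ['e', 'a', 'c', 'd']
'a': index 1 in ['e', 'a', 'c', 'd'] -> ['a', 'e', 'c', 'd']
'd': index 3 in ['a', 'e', 'c', 'd'] -> ['d', 'a', 'e', 'c']
'e': index 2 in ['d', 'a', 'e', 'c'] -> ['e', 'd', 'a', 'c']
'c': index 3 in ['e', 'd', 'a', 'c'] -> ['c', 'e', 'd', 'a']
'a': index 3 in ['c', 'e', 'd', 'a'] -> ['a', 'c', 'e', 'd']
'e': index 2 in ['a', 'c', 'e', 'd'] -> ['e', 'a', 'c', 'd']
'e': index 0 in ['e', 'a', 'c', 'd'] -> ['e', 'a', 'c', 'd']
'd': index 3 in ['e', 'a', 'c', 'd'] -> ['d', 'e', 'a', 'c']
'd': index 0 in ['d', 'e', 'a', 'c'] -> ['d', 'e', 'a', 'c']
'c': index 3 in ['d', 'e', 'a', 'c'] -> ['c', 'd', 'e', 'a']


Output: [3, 0, 1, 3, 2, 3, 3, 2, 0, 3, 0, 3]


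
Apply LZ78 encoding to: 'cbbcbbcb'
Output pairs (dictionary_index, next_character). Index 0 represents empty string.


LZ78 encoding steps:
Dictionary: {0: ''}
Step 1: w='' (idx 0), next='c' -> output (0, 'c'), add 'c' as idx 1
Step 2: w='' (idx 0), next='b' -> output (0, 'b'), add 'b' as idx 2
Step 3: w='b' (idx 2), next='c' -> output (2, 'c'), add 'bc' as idx 3
Step 4: w='b' (idx 2), next='b' -> output (2, 'b'), add 'bb' as idx 4
Step 5: w='c' (idx 1), next='b' -> output (1, 'b'), add 'cb' as idx 5


Encoded: [(0, 'c'), (0, 'b'), (2, 'c'), (2, 'b'), (1, 'b')]


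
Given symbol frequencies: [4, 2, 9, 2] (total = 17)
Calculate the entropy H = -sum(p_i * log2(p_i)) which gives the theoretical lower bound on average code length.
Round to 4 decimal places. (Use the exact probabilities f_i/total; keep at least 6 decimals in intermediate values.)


Per-symbol terms -p_i * log2(p_i) with p_i = f_i/17:
  p = 4/17 = 0.235294: log2(p) = -2.087463, -p*log2(p) = 0.491168
  p = 2/17 = 0.117647: log2(p) = -3.087463, -p*log2(p) = 0.363231
  p = 9/17 = 0.529412: log2(p) = -0.917538, -p*log2(p) = 0.485755
  p = 2/17 = 0.117647: log2(p) = -3.087463, -p*log2(p) = 0.363231
H = 0.491168 + 0.363231 + 0.485755 + 0.363231 = 1.703385

H = 1.7034 bits/symbol


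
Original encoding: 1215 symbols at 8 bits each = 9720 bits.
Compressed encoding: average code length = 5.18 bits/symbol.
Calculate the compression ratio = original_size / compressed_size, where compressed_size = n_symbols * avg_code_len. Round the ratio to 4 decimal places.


original_size = n_symbols * orig_bits = 1215 * 8 = 9720 bits
compressed_size = n_symbols * avg_code_len = 1215 * 5.18 = 6293.7 bits
ratio = original_size / compressed_size = 9720 / 6293.7 = 1.5444

Compression ratio = 1.5444


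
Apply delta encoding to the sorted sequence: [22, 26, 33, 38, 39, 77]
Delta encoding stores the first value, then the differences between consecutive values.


First value: 22
Deltas:
  26 - 22 = 4
  33 - 26 = 7
  38 - 33 = 5
  39 - 38 = 1
  77 - 39 = 38


Delta encoded: [22, 4, 7, 5, 1, 38]


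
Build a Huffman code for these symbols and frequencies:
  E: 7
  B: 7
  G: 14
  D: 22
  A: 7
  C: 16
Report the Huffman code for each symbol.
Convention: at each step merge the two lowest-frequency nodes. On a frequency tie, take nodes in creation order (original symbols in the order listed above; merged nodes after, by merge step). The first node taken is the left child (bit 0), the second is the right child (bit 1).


Huffman tree construction:
Step 1: Merge E(7) + B(7) = 14
Step 2: Merge A(7) + G(14) = 21
Step 3: Merge (E+B)(14) + C(16) = 30
Step 4: Merge (A+G)(21) + D(22) = 43
Step 5: Merge ((E+B)+C)(30) + ((A+G)+D)(43) = 73
Read each symbol's code off the tree from the root (left child = 0, right child = 1).

Codes:
  E: 000 (length 3)
  B: 001 (length 3)
  G: 101 (length 3)
  D: 11 (length 2)
  A: 100 (length 3)
  C: 01 (length 2)
Average code length: 181/73 = 2.4795 bits/symbol


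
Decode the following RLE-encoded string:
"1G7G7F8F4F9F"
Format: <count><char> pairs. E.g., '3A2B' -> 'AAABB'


Expanding each <count><char> pair:
  1G -> 'G'
  7G -> 'GGGGGGG'
  7F -> 'FFFFFFF'
  8F -> 'FFFFFFFF'
  4F -> 'FFFF'
  9F -> 'FFFFFFFFF'

Decoded = GGGGGGGGFFFFFFFFFFFFFFFFFFFFFFFFFFFF


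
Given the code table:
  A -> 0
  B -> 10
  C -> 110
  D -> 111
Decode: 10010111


Decoding:
10 -> B
0 -> A
10 -> B
111 -> D


Result: BABD


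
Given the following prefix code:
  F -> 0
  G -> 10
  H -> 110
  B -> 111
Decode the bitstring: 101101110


Decoding step by step:
Bits 10 -> G
Bits 110 -> H
Bits 111 -> B
Bits 0 -> F


Decoded message: GHBF


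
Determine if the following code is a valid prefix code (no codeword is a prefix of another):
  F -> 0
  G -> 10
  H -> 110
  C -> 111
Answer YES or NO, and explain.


Checking each pair (does one codeword prefix another?):
  F='0' vs G='10': no prefix
  F='0' vs H='110': no prefix
  F='0' vs C='111': no prefix
  G='10' vs F='0': no prefix
  G='10' vs H='110': no prefix
  G='10' vs C='111': no prefix
  H='110' vs F='0': no prefix
  H='110' vs G='10': no prefix
  H='110' vs C='111': no prefix
  C='111' vs F='0': no prefix
  C='111' vs G='10': no prefix
  C='111' vs H='110': no prefix
No violation found over all pairs.

YES -- this is a valid prefix code. No codeword is a prefix of any other codeword.
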